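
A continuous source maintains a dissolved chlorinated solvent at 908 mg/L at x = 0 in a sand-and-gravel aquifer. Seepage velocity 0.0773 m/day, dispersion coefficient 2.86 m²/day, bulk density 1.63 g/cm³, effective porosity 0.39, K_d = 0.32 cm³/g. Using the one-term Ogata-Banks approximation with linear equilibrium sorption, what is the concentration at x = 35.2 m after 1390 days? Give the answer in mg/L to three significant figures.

521 mg/L

Retardation factor R = 1 + ρ_b·K_d/n = 1 + 1.63 × 0.32/0.39 = 2.337.
Sorption retards both mechanisms: v_R = v/R = 0.03308 m/day, D_R = D/R = 1.224 m²/day.
v_R·t = 0.03308 × 1390 = 45.9812 m; 2√(D_R t) = 82.50 m; argument = (35.2 − 45.9812)/82.50 = -0.1307.
C = C₀ × ½·erfc(-0.1307) = 908 × 0.5733 = 521 mg/L.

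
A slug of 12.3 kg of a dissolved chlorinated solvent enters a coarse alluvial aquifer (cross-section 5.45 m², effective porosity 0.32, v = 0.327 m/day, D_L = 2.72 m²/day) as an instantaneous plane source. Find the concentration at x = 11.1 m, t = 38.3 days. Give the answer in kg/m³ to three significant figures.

For an instantaneous plane source, C(x,t) = M/(n_e·A·√(4πDt)) · exp(−(x−vt)²/(4Dt)), with n_e·A the pore (flow) area.
Plume center vt = 0.327 × 38.3 = 12.5241 m, so the well at 11.1 m is 1.4241 m upgradient of the peak.
√(4πDt) = 36.18 m, giving peak height M/(n_e·A·√(4πDt)) = 12.3/(0.32 × 5.45 × 36.18) = 0.1949 kg/m³.
(x−vt)²/(4Dt) = (-1.4241)²/(4 × 2.72 × 38.3) = 0.004867; exp(−0.004867) = 0.9951.
C = 0.1949 × 0.9951 = 0.194 kg/m³.

0.194 kg/m³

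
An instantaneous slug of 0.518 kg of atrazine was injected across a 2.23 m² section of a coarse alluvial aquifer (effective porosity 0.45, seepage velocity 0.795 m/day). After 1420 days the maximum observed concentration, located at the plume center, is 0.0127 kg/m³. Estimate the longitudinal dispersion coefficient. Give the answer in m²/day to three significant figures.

At the plume center C_max = M/(n_e·A·√(4πDt)), so D = M²/(4πt·(n_e·A·C_max)²).
n_e·A·C_max = 0.45 × 2.23 × 0.0127 = 0.01274 kg/m.
D = 0.518²/(4π × 1420 × 0.01274²) = 0.0926 m²/day.

0.0926 m²/day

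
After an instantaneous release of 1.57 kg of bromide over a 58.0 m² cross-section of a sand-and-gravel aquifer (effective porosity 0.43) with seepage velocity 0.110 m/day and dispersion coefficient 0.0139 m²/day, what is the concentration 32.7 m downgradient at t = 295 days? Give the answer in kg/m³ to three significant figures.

For an instantaneous plane source, C(x,t) = M/(n_e·A·√(4πDt)) · exp(−(x−vt)²/(4Dt)), with n_e·A the pore (flow) area.
Plume center vt = 0.110 × 295 = 32.45 m, so the well at 32.7 m is 0.25 m downgradient of the peak.
√(4πDt) = 7.178 m, giving peak height M/(n_e·A·√(4πDt)) = 1.57/(0.43 × 58.0 × 7.178) = 0.008770 kg/m³.
(x−vt)²/(4Dt) = (0.25)²/(4 × 0.0139 × 295) = 0.003811; exp(−0.003811) = 0.9962.
C = 0.008770 × 0.9962 = 0.00874 kg/m³.

0.00874 kg/m³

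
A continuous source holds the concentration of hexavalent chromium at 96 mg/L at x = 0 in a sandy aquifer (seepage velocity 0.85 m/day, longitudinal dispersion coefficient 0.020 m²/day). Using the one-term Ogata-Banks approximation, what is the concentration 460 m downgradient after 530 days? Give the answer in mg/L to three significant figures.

1.88 mg/L

For a continuous step input, C/C₀ ≈ ½·erfc((x−vt)/(2√(Dt))).
vt = 0.85 × 530 = 450.5 m and 2√(Dt) = 2√(0.020 × 530) = 6.512 m.
Argument (x−vt)/(2√(Dt)) = (460 − 450.5)/6.512 = 1.459; ½·erfc(1.459) = 0.01954.
C = 96 × 0.01954 = 1.88 mg/L.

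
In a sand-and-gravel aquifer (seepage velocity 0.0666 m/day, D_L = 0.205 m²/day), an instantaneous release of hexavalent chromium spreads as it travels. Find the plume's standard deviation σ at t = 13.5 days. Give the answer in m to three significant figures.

Dispersive spreading gives a Gaussian with σ² = 2Dt; advection only shifts the center.
σ = √(2 × 0.205 × 13.5) = 2.35 m.

2.35 m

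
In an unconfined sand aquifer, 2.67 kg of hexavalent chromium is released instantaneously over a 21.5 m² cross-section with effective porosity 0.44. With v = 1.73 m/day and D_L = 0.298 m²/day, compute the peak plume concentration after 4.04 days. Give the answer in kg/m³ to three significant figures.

The peak of an instantaneous 1D plume sits at x = vt; there the Gaussian factor is 1 and C_max = M/(n_e·A·√(4πDt)), where n_e·A is the pore area the mass is dissolved in.
√(4πDt) = √(4π × 0.298 × 4.04) = 3.890 m, so C_max = 2.67/(0.44 × 21.5 × 3.890) = 0.0726 kg/m³.

0.0726 kg/m³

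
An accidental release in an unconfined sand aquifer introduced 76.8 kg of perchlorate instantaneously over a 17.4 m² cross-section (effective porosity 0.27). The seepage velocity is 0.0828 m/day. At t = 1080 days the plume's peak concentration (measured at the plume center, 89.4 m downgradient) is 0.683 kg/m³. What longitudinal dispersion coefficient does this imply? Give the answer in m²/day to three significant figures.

At the plume center C_max = M/(n_e·A·√(4πDt)), so D = M²/(4πt·(n_e·A·C_max)²).
n_e·A·C_max = 0.27 × 17.4 × 0.683 = 3.209 kg/m.
D = 76.8²/(4π × 1080 × 3.209²) = 0.0422 m²/day.

0.0422 m²/day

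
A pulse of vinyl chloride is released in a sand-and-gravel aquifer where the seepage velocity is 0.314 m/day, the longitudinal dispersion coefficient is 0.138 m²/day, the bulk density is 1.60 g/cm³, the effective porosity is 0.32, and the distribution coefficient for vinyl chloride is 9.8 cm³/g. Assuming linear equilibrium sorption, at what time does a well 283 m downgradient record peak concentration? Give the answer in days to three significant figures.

Retardation factor R = 1 + ρ_b·K_d/n = 1 + 1.60 × 9.8/0.32 = 50.00.
Sorption retards both mechanisms: v_R = v/R = 0.006280 m/day, D_R = D/R = 0.002760 m²/day.
Peak time from v_R²t² + 2D_R t − x² = 0: t = (√(D_R² + v_R²x²) − D_R)/v_R².
√(D_R² + v_R²x²) = √(0.002760² + 0.006280² × 283²) = 1.777; v_R² = 3.944e-05.
t = (1.777 − 0.002760)/3.944e-05 = 45000 days.

45000 days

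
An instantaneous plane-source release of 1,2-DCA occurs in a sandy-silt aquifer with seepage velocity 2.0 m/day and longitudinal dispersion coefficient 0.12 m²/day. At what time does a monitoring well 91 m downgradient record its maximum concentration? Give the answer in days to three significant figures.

45.5 days

For the 1D instantaneous-source solution, setting ∂C/∂t = 0 at fixed x gives v²t² + 2Dt − x² = 0, so t = (√(D² + v²x²) − D)/v².
√(D² + v²x²) = √(0.12² + 2.0² × 91²) = 182.0; v² = 4.
t = (182.0 − 0.12)/4 = 45.5 days (vs. the pure-advection estimate x/v = 45.5 d).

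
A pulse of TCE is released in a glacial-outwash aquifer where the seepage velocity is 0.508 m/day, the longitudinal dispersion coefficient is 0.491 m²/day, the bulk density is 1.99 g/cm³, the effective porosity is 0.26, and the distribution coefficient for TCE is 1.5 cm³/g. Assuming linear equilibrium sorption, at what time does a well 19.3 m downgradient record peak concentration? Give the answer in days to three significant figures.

Retardation factor R = 1 + ρ_b·K_d/n = 1 + 1.99 × 1.5/0.26 = 12.48.
Sorption retards both mechanisms: v_R = v/R = 0.04071 m/day, D_R = D/R = 0.03934 m²/day.
Peak time from v_R²t² + 2D_R t − x² = 0: t = (√(D_R² + v_R²x²) − D_R)/v_R².
√(D_R² + v_R²x²) = √(0.03934² + 0.04071² × 19.3²) = 0.7867; v_R² = 0.001657.
t = (0.7867 − 0.03934)/0.001657 = 451 days.

451 days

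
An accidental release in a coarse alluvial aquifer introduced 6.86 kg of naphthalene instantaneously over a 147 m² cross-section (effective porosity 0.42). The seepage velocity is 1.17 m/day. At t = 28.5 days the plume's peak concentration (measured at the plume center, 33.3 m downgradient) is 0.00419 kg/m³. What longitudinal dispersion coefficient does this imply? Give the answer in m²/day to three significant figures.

At the plume center C_max = M/(n_e·A·√(4πDt)), so D = M²/(4πt·(n_e·A·C_max)²).
n_e·A·C_max = 0.42 × 147 × 0.00419 = 0.2587 kg/m.
D = 6.86²/(4π × 28.5 × 0.2587²) = 1.96 m²/day.

1.96 m²/day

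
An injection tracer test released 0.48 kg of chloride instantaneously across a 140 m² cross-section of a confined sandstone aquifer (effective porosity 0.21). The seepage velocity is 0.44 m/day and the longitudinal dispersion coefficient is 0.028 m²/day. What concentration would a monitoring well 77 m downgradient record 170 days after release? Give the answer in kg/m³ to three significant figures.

For an instantaneous plane source, C(x,t) = M/(n_e·A·√(4πDt)) · exp(−(x−vt)²/(4Dt)), with n_e·A the pore (flow) area.
Plume center vt = 0.44 × 170 = 74.8 m, so the well at 77 m is 2.2 m downgradient of the peak.
√(4πDt) = 7.734 m, giving peak height M/(n_e·A·√(4πDt)) = 0.48/(0.21 × 140 × 7.734) = 0.002111 kg/m³.
(x−vt)²/(4Dt) = (2.2)²/(4 × 0.028 × 170) = 0.2542; exp(−0.2542) = 0.7755.
C = 0.002111 × 0.7755 = 0.00164 kg/m³.

0.00164 kg/m³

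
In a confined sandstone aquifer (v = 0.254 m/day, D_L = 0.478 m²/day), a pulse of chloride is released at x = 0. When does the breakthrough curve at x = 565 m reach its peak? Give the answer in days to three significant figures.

For the 1D instantaneous-source solution, setting ∂C/∂t = 0 at fixed x gives v²t² + 2Dt − x² = 0, so t = (√(D² + v²x²) − D)/v².
√(D² + v²x²) = √(0.478² + 0.254² × 565²) = 143.5; v² = 0.064516.
t = (143.5 − 0.478)/0.064516 = 2220 days (vs. the pure-advection estimate x/v = 2220 d).

2220 days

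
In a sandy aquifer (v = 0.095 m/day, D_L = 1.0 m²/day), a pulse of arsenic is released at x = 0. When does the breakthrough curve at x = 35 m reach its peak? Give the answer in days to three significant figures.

For the 1D instantaneous-source solution, setting ∂C/∂t = 0 at fixed x gives v²t² + 2Dt − x² = 0, so t = (√(D² + v²x²) − D)/v².
√(D² + v²x²) = √(1.0² + 0.095² × 35²) = 3.472; v² = 0.009025.
t = (3.472 − 1.0)/0.009025 = 274 days (vs. the pure-advection estimate x/v = 368 d).

274 days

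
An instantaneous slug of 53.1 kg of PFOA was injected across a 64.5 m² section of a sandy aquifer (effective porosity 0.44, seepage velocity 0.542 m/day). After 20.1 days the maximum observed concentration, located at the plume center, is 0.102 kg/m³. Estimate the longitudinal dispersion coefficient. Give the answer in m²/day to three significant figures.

1.33 m²/day

At the plume center C_max = M/(n_e·A·√(4πDt)), so D = M²/(4πt·(n_e·A·C_max)²).
n_e·A·C_max = 0.44 × 64.5 × 0.102 = 2.895 kg/m.
D = 53.1²/(4π × 20.1 × 2.895²) = 1.33 m²/day.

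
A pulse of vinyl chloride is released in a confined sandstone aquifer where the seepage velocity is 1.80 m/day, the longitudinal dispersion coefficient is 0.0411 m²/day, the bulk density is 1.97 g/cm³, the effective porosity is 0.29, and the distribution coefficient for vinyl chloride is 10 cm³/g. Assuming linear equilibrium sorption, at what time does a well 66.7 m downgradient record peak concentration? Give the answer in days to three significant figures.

Retardation factor R = 1 + ρ_b·K_d/n = 1 + 1.97 × 10/0.29 = 68.93.
Sorption retards both mechanisms: v_R = v/R = 0.02611 m/day, D_R = D/R = 0.0005963 m²/day.
Peak time from v_R²t² + 2D_R t − x² = 0: t = (√(D_R² + v_R²x²) − D_R)/v_R².
√(D_R² + v_R²x²) = √(0.0005963² + 0.02611² × 66.7²) = 1.742; v_R² = 0.0006817.
t = (1.742 − 0.0005963)/0.0006817 = 2550 days.

2550 days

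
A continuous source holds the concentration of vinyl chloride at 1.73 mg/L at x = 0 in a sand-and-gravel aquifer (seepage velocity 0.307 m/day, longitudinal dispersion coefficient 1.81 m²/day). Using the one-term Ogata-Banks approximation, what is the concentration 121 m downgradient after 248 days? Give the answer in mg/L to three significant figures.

For a continuous step input, C/C₀ ≈ ½·erfc((x−vt)/(2√(Dt))).
vt = 0.307 × 248 = 76.136 m and 2√(Dt) = 2√(1.81 × 248) = 42.37 m.
Argument (x−vt)/(2√(Dt)) = (121 − 76.136)/42.37 = 1.059; ½·erfc(1.059) = 0.06711.
C = 1.73 × 0.06711 = 0.116 mg/L.

0.116 mg/L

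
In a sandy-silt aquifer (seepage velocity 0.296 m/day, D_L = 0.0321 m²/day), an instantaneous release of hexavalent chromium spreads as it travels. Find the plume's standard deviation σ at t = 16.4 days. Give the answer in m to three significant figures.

Dispersive spreading gives a Gaussian with σ² = 2Dt; advection only shifts the center.
σ = √(2 × 0.0321 × 16.4) = 1.03 m.

1.03 m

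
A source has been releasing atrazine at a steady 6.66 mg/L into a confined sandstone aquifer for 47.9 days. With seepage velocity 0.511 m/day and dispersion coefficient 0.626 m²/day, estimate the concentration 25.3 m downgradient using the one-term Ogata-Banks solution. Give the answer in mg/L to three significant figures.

For a continuous step input, C/C₀ ≈ ½·erfc((x−vt)/(2√(Dt))).
vt = 0.511 × 47.9 = 24.4769 m and 2√(Dt) = 2√(0.626 × 47.9) = 10.95 m.
Argument (x−vt)/(2√(Dt)) = (25.3 − 24.4769)/10.95 = 0.07517; ½·erfc(0.07517) = 0.4577.
C = 6.66 × 0.4577 = 3.05 mg/L.

3.05 mg/L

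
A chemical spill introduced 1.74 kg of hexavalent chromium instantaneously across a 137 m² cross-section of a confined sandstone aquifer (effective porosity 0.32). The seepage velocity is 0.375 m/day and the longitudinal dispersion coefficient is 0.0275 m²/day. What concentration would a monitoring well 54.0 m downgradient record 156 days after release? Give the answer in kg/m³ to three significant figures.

For an instantaneous plane source, C(x,t) = M/(n_e·A·√(4πDt)) · exp(−(x−vt)²/(4Dt)), with n_e·A the pore (flow) area.
Plume center vt = 0.375 × 156 = 58.5 m, so the well at 54.0 m is 4.5 m upgradient of the peak.
√(4πDt) = 7.342 m, giving peak height M/(n_e·A·√(4πDt)) = 1.74/(0.32 × 137 × 7.342) = 0.005406 kg/m³.
(x−vt)²/(4Dt) = (-4.5)²/(4 × 0.0275 × 156) = 1.180; exp(−1.180) = 0.3073.
C = 0.005406 × 0.3073 = 0.00166 kg/m³.

0.00166 kg/m³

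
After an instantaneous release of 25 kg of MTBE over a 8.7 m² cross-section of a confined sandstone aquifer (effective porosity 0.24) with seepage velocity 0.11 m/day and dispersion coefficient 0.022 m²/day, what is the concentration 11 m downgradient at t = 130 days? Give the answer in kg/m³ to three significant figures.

0.771 kg/m³

For an instantaneous plane source, C(x,t) = M/(n_e·A·√(4πDt)) · exp(−(x−vt)²/(4Dt)), with n_e·A the pore (flow) area.
Plume center vt = 0.11 × 130 = 14.3 m, so the well at 11 m is 3.3 m upgradient of the peak.
√(4πDt) = 5.995 m, giving peak height M/(n_e·A·√(4πDt)) = 25/(0.24 × 8.7 × 5.995) = 1.997 kg/m³.
(x−vt)²/(4Dt) = (-3.3)²/(4 × 0.022 × 130) = 0.9519; exp(−0.9519) = 0.3860.
C = 1.997 × 0.3860 = 0.771 kg/m³.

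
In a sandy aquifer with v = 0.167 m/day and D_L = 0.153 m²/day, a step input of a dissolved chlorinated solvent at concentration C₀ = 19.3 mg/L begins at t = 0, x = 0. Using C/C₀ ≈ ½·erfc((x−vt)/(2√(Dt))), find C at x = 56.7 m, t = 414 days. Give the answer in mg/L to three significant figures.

16.7 mg/L

For a continuous step input, C/C₀ ≈ ½·erfc((x−vt)/(2√(Dt))).
vt = 0.167 × 414 = 69.138 m and 2√(Dt) = 2√(0.153 × 414) = 15.92 m.
Argument (x−vt)/(2√(Dt)) = (56.7 − 69.138)/15.92 = -0.7813; ½·erfc(-0.7813) = 0.8654.
C = 19.3 × 0.8654 = 16.7 mg/L.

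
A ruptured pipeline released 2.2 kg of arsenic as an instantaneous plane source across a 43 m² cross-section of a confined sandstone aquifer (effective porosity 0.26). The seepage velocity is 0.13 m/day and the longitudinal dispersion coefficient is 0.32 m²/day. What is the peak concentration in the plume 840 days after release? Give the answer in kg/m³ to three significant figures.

The peak of an instantaneous 1D plume sits at x = vt; there the Gaussian factor is 1 and C_max = M/(n_e·A·√(4πDt)), where n_e·A is the pore area the mass is dissolved in.
√(4πDt) = √(4π × 0.32 × 840) = 58.12 m, so C_max = 2.2/(0.26 × 43 × 58.12) = 0.00339 kg/m³.

0.00339 kg/m³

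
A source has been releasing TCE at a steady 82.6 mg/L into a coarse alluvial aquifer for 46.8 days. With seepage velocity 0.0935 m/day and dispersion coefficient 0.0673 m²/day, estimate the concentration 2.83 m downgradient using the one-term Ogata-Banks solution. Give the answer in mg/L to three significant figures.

For a continuous step input, C/C₀ ≈ ½·erfc((x−vt)/(2√(Dt))).
vt = 0.0935 × 46.8 = 4.3758 m and 2√(Dt) = 2√(0.0673 × 46.8) = 3.549 m.
Argument (x−vt)/(2√(Dt)) = (2.83 − 4.3758)/3.549 = -0.4356; ½·erfc(-0.4356) = 0.7311.
C = 82.6 × 0.7311 = 60.4 mg/L.

60.4 mg/L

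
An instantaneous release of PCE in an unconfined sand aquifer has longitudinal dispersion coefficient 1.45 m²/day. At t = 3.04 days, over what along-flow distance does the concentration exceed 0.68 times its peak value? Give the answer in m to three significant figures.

5.22 m

The plume is Gaussian with σ = √(2Dt) = √(2 × 1.45 × 3.04) = 2.969 m.
C/C_peak = exp(−Δx²/(2σ²)) = 0.68 ⇒ Δx = σ·√(−2 ln 0.68) = 2.969 × 0.8783 = 2.608 m.
Width = 2Δx = 5.22 m.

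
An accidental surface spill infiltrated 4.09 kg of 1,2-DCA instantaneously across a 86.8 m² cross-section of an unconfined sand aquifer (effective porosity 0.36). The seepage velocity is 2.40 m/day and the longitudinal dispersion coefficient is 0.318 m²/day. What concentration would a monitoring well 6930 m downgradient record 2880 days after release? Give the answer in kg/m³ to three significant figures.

For an instantaneous plane source, C(x,t) = M/(n_e·A·√(4πDt)) · exp(−(x−vt)²/(4Dt)), with n_e·A the pore (flow) area.
Plume center vt = 2.40 × 2880 = 6912 m, so the well at 6930 m is 18 m downgradient of the peak.
√(4πDt) = 107.3 m, giving peak height M/(n_e·A·√(4πDt)) = 4.09/(0.36 × 86.8 × 107.3) = 0.001220 kg/m³.
(x−vt)²/(4Dt) = (18)²/(4 × 0.318 × 2880) = 0.08844; exp(−0.08844) = 0.9154.
C = 0.001220 × 0.9154 = 0.00112 kg/m³.

0.00112 kg/m³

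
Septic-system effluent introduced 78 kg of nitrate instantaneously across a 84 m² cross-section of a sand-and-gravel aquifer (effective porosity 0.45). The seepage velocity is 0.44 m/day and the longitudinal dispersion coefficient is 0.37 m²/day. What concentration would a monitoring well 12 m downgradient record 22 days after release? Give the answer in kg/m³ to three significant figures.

0.173 kg/m³

For an instantaneous plane source, C(x,t) = M/(n_e·A·√(4πDt)) · exp(−(x−vt)²/(4Dt)), with n_e·A the pore (flow) area.
Plume center vt = 0.44 × 22 = 9.68 m, so the well at 12 m is 2.32 m downgradient of the peak.
√(4πDt) = 10.11 m, giving peak height M/(n_e·A·√(4πDt)) = 78/(0.45 × 84 × 10.11) = 0.2041 kg/m³.
(x−vt)²/(4Dt) = (2.32)²/(4 × 0.37 × 22) = 0.1653; exp(−0.1653) = 0.8476.
C = 0.2041 × 0.8476 = 0.173 kg/m³.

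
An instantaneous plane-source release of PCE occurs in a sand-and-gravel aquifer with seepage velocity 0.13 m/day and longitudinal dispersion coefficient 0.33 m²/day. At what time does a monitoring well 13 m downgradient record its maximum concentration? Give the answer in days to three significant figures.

For the 1D instantaneous-source solution, setting ∂C/∂t = 0 at fixed x gives v²t² + 2Dt − x² = 0, so t = (√(D² + v²x²) − D)/v².
√(D² + v²x²) = √(0.33² + 0.13² × 13²) = 1.722; v² = 0.0169.
t = (1.722 − 0.33)/0.0169 = 82.4 days (vs. the pure-advection estimate x/v = 100 d).

82.4 days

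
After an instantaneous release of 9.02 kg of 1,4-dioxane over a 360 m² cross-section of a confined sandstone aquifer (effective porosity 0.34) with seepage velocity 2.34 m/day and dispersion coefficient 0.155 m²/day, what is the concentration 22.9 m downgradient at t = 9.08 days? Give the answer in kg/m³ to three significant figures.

For an instantaneous plane source, C(x,t) = M/(n_e·A·√(4πDt)) · exp(−(x−vt)²/(4Dt)), with n_e·A the pore (flow) area.
Plume center vt = 2.34 × 9.08 = 21.2472 m, so the well at 22.9 m is 1.6528 m downgradient of the peak.
√(4πDt) = 4.205 m, giving peak height M/(n_e·A·√(4πDt)) = 9.02/(0.34 × 360 × 4.205) = 0.01753 kg/m³.
(x−vt)²/(4Dt) = (1.6528)²/(4 × 0.155 × 9.08) = 0.4852; exp(−0.4852) = 0.6156.
C = 0.01753 × 0.6156 = 0.0108 kg/m³.

0.0108 kg/m³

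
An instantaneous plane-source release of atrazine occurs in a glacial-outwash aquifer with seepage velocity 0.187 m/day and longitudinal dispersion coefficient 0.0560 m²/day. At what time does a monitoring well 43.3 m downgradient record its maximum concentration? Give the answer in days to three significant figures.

For the 1D instantaneous-source solution, setting ∂C/∂t = 0 at fixed x gives v²t² + 2Dt − x² = 0, so t = (√(D² + v²x²) − D)/v².
√(D² + v²x²) = √(0.0560² + 0.187² × 43.3²) = 8.097; v² = 0.034969.
t = (8.097 − 0.0560)/0.034969 = 230 days (vs. the pure-advection estimate x/v = 232 d).

230 days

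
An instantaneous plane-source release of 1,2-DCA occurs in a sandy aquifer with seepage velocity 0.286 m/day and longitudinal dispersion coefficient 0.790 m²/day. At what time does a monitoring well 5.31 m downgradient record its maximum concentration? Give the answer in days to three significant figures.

For the 1D instantaneous-source solution, setting ∂C/∂t = 0 at fixed x gives v²t² + 2Dt − x² = 0, so t = (√(D² + v²x²) − D)/v².
√(D² + v²x²) = √(0.790² + 0.286² × 5.31²) = 1.712; v² = 0.081796.
t = (1.712 − 0.790)/0.081796 = 11.3 days (vs. the pure-advection estimate x/v = 18.6 d).

11.3 days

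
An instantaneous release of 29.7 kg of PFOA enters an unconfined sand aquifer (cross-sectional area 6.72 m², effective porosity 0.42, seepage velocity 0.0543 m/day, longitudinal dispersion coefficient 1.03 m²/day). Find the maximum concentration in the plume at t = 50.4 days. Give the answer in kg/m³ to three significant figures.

The peak of an instantaneous 1D plume sits at x = vt; there the Gaussian factor is 1 and C_max = M/(n_e·A·√(4πDt)), where n_e·A is the pore area the mass is dissolved in.
√(4πDt) = √(4π × 1.03 × 50.4) = 25.54 m, so C_max = 29.7/(0.42 × 6.72 × 25.54) = 0.412 kg/m³.

0.412 kg/m³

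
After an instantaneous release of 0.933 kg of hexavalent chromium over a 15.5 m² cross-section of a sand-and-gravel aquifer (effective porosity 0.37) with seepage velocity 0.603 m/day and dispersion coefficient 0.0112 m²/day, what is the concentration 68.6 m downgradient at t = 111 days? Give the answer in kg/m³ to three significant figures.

For an instantaneous plane source, C(x,t) = M/(n_e·A·√(4πDt)) · exp(−(x−vt)²/(4Dt)), with n_e·A the pore (flow) area.
Plume center vt = 0.603 × 111 = 66.933 m, so the well at 68.6 m is 1.667 m downgradient of the peak.
√(4πDt) = 3.953 m, giving peak height M/(n_e·A·√(4πDt)) = 0.933/(0.37 × 15.5 × 3.953) = 0.04115 kg/m³.
(x−vt)²/(4Dt) = (1.667)²/(4 × 0.0112 × 111) = 0.5588; exp(−0.5588) = 0.5719.
C = 0.04115 × 0.5719 = 0.0235 kg/m³.

0.0235 kg/m³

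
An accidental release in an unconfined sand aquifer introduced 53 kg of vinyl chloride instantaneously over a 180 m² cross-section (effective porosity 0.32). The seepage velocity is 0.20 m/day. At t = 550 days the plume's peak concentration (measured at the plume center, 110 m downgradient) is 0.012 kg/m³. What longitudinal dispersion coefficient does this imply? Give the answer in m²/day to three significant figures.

At the plume center C_max = M/(n_e·A·√(4πDt)), so D = M²/(4πt·(n_e·A·C_max)²).
n_e·A·C_max = 0.32 × 180 × 0.012 = 0.6912 kg/m.
D = 53²/(4π × 550 × 0.6912²) = 0.851 m²/day.

0.851 m²/day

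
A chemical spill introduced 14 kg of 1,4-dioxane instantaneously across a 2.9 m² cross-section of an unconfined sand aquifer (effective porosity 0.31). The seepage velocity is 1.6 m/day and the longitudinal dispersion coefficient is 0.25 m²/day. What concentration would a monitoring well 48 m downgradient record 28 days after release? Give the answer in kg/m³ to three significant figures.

1.15 kg/m³

For an instantaneous plane source, C(x,t) = M/(n_e·A·√(4πDt)) · exp(−(x−vt)²/(4Dt)), with n_e·A the pore (flow) area.
Plume center vt = 1.6 × 28 = 44.8 m, so the well at 48 m is 3.2 m downgradient of the peak.
√(4πDt) = 9.379 m, giving peak height M/(n_e·A·√(4πDt)) = 14/(0.31 × 2.9 × 9.379) = 1.660 kg/m³.
(x−vt)²/(4Dt) = (3.2)²/(4 × 0.25 × 28) = 0.3657; exp(−0.3657) = 0.6937.
C = 1.660 × 0.6937 = 1.15 kg/m³.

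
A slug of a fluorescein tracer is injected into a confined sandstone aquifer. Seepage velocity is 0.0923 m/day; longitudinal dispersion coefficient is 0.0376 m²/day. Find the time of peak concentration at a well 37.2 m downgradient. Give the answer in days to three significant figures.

For the 1D instantaneous-source solution, setting ∂C/∂t = 0 at fixed x gives v²t² + 2Dt − x² = 0, so t = (√(D² + v²x²) − D)/v².
√(D² + v²x²) = √(0.0376² + 0.0923² × 37.2²) = 3.434; v² = 0.00851929.
t = (3.434 − 0.0376)/0.00851929 = 399 days (vs. the pure-advection estimate x/v = 403 d).

399 days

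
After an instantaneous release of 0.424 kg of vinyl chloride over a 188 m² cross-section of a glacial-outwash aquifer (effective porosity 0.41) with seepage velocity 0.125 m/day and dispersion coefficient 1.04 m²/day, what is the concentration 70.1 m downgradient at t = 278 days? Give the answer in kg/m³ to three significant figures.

For an instantaneous plane source, C(x,t) = M/(n_e·A·√(4πDt)) · exp(−(x−vt)²/(4Dt)), with n_e·A the pore (flow) area.
Plume center vt = 0.125 × 278 = 34.75 m, so the well at 70.1 m is 35.35 m downgradient of the peak.
√(4πDt) = 60.28 m, giving peak height M/(n_e·A·√(4πDt)) = 0.424/(0.41 × 188 × 60.28) = 9.125e-05 kg/m³.
(x−vt)²/(4Dt) = (35.35)²/(4 × 1.04 × 278) = 1.081; exp(−1.081) = 0.3393.
C = 9.125e-05 × 0.3393 = 3.10e-05 kg/m³.

3.10e-05 kg/m³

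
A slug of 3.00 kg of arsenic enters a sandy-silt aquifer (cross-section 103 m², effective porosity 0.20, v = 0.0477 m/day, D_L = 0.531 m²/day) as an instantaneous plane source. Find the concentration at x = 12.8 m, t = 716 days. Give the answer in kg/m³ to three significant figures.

For an instantaneous plane source, C(x,t) = M/(n_e·A·√(4πDt)) · exp(−(x−vt)²/(4Dt)), with n_e·A the pore (flow) area.
Plume center vt = 0.0477 × 716 = 34.1532 m, so the well at 12.8 m is 21.3532 m upgradient of the peak.
√(4πDt) = 69.12 m, giving peak height M/(n_e·A·√(4πDt)) = 3.00/(0.20 × 103 × 69.12) = 0.002107 kg/m³.
(x−vt)²/(4Dt) = (-21.3532)²/(4 × 0.531 × 716) = 0.2998; exp(−0.2998) = 0.7410.
C = 0.002107 × 0.7410 = 0.00156 kg/m³.

0.00156 kg/m³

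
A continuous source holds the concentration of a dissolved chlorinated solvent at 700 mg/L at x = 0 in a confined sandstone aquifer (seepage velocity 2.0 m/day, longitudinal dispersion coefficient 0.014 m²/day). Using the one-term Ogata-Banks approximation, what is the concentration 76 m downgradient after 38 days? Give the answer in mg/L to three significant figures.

For a continuous step input, C/C₀ ≈ ½·erfc((x−vt)/(2√(Dt))).
vt = 2.0 × 38 = 76 m and 2√(Dt) = 2√(0.014 × 38) = 1.459 m.
Argument (x−vt)/(2√(Dt)) = (76 − 76)/1.459 = 0; ½·erfc(0) = 0.5000.
C = 700 × 0.5000 = 350 mg/L.

350 mg/L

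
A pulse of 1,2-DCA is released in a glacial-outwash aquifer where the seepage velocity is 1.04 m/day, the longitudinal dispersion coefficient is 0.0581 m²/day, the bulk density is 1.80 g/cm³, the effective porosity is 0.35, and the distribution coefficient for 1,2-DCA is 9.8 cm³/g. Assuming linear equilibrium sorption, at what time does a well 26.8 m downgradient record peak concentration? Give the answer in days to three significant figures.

1320 days

Retardation factor R = 1 + ρ_b·K_d/n = 1 + 1.80 × 9.8/0.35 = 51.40.
Sorption retards both mechanisms: v_R = v/R = 0.02023 m/day, D_R = D/R = 0.001130 m²/day.
Peak time from v_R²t² + 2D_R t − x² = 0: t = (√(D_R² + v_R²x²) − D_R)/v_R².
√(D_R² + v_R²x²) = √(0.001130² + 0.02023² × 26.8²) = 0.5422; v_R² = 0.0004093.
t = (0.5422 − 0.001130)/0.0004093 = 1320 days.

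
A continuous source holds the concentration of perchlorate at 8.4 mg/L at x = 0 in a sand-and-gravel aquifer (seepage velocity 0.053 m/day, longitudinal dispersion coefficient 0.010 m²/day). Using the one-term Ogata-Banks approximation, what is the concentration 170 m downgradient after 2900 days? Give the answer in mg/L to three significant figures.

For a continuous step input, C/C₀ ≈ ½·erfc((x−vt)/(2√(Dt))).
vt = 0.053 × 2900 = 153.7 m and 2√(Dt) = 2√(0.010 × 2900) = 10.77 m.
Argument (x−vt)/(2√(Dt)) = (170 − 153.7)/10.77 = 1.513; ½·erfc(1.513) = 0.01619.
C = 8.4 × 0.01619 = 0.136 mg/L.

0.136 mg/L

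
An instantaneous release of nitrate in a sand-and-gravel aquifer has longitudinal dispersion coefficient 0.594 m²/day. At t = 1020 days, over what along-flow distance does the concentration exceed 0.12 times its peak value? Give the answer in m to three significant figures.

143 m

The plume is Gaussian with σ = √(2Dt) = √(2 × 0.594 × 1020) = 34.81 m.
C/C_peak = exp(−Δx²/(2σ²)) = 0.12 ⇒ Δx = σ·√(−2 ln 0.12) = 34.81 × 2.059 = 71.67 m.
Width = 2Δx = 143 m.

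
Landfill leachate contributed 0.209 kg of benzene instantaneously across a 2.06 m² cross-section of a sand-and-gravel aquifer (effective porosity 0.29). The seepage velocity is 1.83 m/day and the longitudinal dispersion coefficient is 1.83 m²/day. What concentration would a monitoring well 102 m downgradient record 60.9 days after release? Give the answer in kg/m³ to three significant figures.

For an instantaneous plane source, C(x,t) = M/(n_e·A·√(4πDt)) · exp(−(x−vt)²/(4Dt)), with n_e·A the pore (flow) area.
Plume center vt = 1.83 × 60.9 = 111.447 m, so the well at 102 m is 9.447 m upgradient of the peak.
√(4πDt) = 37.42 m, giving peak height M/(n_e·A·√(4πDt)) = 0.209/(0.29 × 2.06 × 37.42) = 0.009349 kg/m³.
(x−vt)²/(4Dt) = (-9.447)²/(4 × 1.83 × 60.9) = 0.2002; exp(−0.2002) = 0.8186.
C = 0.009349 × 0.8186 = 0.00765 kg/m³.

0.00765 kg/m³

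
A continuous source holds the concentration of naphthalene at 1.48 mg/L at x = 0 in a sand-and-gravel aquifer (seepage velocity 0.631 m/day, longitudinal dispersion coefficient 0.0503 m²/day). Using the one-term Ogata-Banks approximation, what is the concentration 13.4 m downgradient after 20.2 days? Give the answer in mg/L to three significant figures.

0.478 mg/L

For a continuous step input, C/C₀ ≈ ½·erfc((x−vt)/(2√(Dt))).
vt = 0.631 × 20.2 = 12.7462 m and 2√(Dt) = 2√(0.0503 × 20.2) = 2.016 m.
Argument (x−vt)/(2√(Dt)) = (13.4 − 12.7462)/2.016 = 0.3243; ½·erfc(0.3243) = 0.3233.
C = 1.48 × 0.3233 = 0.478 mg/L.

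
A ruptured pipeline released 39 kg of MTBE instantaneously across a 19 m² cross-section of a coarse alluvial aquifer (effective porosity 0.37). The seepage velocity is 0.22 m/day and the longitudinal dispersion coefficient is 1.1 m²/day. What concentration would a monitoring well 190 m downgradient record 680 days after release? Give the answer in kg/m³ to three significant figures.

0.0332 kg/m³

For an instantaneous plane source, C(x,t) = M/(n_e·A·√(4πDt)) · exp(−(x−vt)²/(4Dt)), with n_e·A the pore (flow) area.
Plume center vt = 0.22 × 680 = 149.6 m, so the well at 190 m is 40.4 m downgradient of the peak.
√(4πDt) = 96.95 m, giving peak height M/(n_e·A·√(4πDt)) = 39/(0.37 × 19 × 96.95) = 0.05722 kg/m³.
(x−vt)²/(4Dt) = (40.4)²/(4 × 1.1 × 680) = 0.5455; exp(−0.5455) = 0.5796.
C = 0.05722 × 0.5796 = 0.0332 kg/m³.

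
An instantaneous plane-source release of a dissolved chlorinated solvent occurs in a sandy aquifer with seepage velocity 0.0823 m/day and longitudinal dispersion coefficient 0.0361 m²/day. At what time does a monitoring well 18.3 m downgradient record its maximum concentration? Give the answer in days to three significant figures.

For the 1D instantaneous-source solution, setting ∂C/∂t = 0 at fixed x gives v²t² + 2Dt − x² = 0, so t = (√(D² + v²x²) − D)/v².
√(D² + v²x²) = √(0.0361² + 0.0823² × 18.3²) = 1.507; v² = 0.00677329.
t = (1.507 − 0.0361)/0.00677329 = 217 days (vs. the pure-advection estimate x/v = 222 d).

217 days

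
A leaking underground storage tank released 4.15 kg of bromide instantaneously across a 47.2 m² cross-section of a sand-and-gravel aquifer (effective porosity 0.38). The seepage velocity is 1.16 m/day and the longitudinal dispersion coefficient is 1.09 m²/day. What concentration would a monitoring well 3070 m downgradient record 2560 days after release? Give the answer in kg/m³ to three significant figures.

0.000501 kg/m³

For an instantaneous plane source, C(x,t) = M/(n_e·A·√(4πDt)) · exp(−(x−vt)²/(4Dt)), with n_e·A the pore (flow) area.
Plume center vt = 1.16 × 2560 = 2969.6 m, so the well at 3070 m is 100.4 m downgradient of the peak.
√(4πDt) = 187.3 m, giving peak height M/(n_e·A·√(4πDt)) = 4.15/(0.38 × 47.2 × 187.3) = 0.001235 kg/m³.
(x−vt)²/(4Dt) = (100.4)²/(4 × 1.09 × 2560) = 0.9031; exp(−0.9031) = 0.4053.
C = 0.001235 × 0.4053 = 0.000501 kg/m³.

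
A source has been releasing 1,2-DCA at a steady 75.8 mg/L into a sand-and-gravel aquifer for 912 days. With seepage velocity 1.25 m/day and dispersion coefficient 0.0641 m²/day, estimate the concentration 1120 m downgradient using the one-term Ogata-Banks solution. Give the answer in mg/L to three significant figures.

73.4 mg/L

For a continuous step input, C/C₀ ≈ ½·erfc((x−vt)/(2√(Dt))).
vt = 1.25 × 912 = 1140 m and 2√(Dt) = 2√(0.0641 × 912) = 15.29 m.
Argument (x−vt)/(2√(Dt)) = (1120 − 1140)/15.29 = -1.308; ½·erfc(-1.308) = 0.9678.
C = 75.8 × 0.9678 = 73.4 mg/L.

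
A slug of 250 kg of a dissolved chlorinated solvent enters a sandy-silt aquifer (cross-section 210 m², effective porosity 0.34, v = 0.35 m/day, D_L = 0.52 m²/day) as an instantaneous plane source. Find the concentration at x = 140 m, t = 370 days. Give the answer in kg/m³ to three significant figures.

For an instantaneous plane source, C(x,t) = M/(n_e·A·√(4πDt)) · exp(−(x−vt)²/(4Dt)), with n_e·A the pore (flow) area.
Plume center vt = 0.35 × 370 = 129.5 m, so the well at 140 m is 10.5 m downgradient of the peak.
√(4πDt) = 49.17 m, giving peak height M/(n_e·A·√(4πDt)) = 250/(0.34 × 210 × 49.17) = 0.07121 kg/m³.
(x−vt)²/(4Dt) = (10.5)²/(4 × 0.52 × 370) = 0.1433; exp(−0.1433) = 0.8665.
C = 0.07121 × 0.8665 = 0.0617 kg/m³.

0.0617 kg/m³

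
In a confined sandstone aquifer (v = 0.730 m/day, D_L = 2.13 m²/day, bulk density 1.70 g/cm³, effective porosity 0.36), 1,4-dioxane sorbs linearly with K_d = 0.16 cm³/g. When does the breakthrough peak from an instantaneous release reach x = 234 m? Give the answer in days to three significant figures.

Retardation factor R = 1 + ρ_b·K_d/n = 1 + 1.70 × 0.16/0.36 = 1.756.
Sorption retards both mechanisms: v_R = v/R = 0.4157 m/day, D_R = D/R = 1.213 m²/day.
Peak time from v_R²t² + 2D_R t − x² = 0: t = (√(D_R² + v_R²x²) − D_R)/v_R².
√(D_R² + v_R²x²) = √(1.213² + 0.4157² × 234²) = 97.28; v_R² = 0.1728.
t = (97.28 − 1.213)/0.1728 = 556 days.

556 days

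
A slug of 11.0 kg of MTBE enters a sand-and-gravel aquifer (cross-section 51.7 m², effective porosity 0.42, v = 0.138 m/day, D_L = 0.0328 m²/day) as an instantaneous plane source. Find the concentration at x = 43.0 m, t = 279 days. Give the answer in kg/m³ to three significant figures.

For an instantaneous plane source, C(x,t) = M/(n_e·A·√(4πDt)) · exp(−(x−vt)²/(4Dt)), with n_e·A the pore (flow) area.
Plume center vt = 0.138 × 279 = 38.502 m, so the well at 43.0 m is 4.498 m downgradient of the peak.
√(4πDt) = 10.72 m, giving peak height M/(n_e·A·√(4πDt)) = 11.0/(0.42 × 51.7 × 10.72) = 0.04726 kg/m³.
(x−vt)²/(4Dt) = (4.498)²/(4 × 0.0328 × 279) = 0.5527; exp(−0.5527) = 0.5754.
C = 0.04726 × 0.5754 = 0.0272 kg/m³.

0.0272 kg/m³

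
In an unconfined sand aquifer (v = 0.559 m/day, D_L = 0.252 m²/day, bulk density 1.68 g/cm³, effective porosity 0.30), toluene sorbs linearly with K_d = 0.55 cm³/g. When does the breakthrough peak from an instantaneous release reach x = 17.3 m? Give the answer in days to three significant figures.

Retardation factor R = 1 + ρ_b·K_d/n = 1 + 1.68 × 0.55/0.30 = 4.080.
Sorption retards both mechanisms: v_R = v/R = 0.1370 m/day, D_R = D/R = 0.06176 m²/day.
Peak time from v_R²t² + 2D_R t − x² = 0: t = (√(D_R² + v_R²x²) − D_R)/v_R².
√(D_R² + v_R²x²) = √(0.06176² + 0.1370² × 17.3²) = 2.371; v_R² = 0.01877.
t = (2.371 − 0.06176)/0.01877 = 123 days.

123 days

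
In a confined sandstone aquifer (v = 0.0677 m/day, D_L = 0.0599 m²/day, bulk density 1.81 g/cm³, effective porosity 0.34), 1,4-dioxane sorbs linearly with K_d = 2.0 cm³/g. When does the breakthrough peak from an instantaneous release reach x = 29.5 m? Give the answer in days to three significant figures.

Retardation factor R = 1 + ρ_b·K_d/n = 1 + 1.81 × 2.0/0.34 = 11.65.
Sorption retards both mechanisms: v_R = v/R = 0.005811 m/day, D_R = D/R = 0.005142 m²/day.
Peak time from v_R²t² + 2D_R t − x² = 0: t = (√(D_R² + v_R²x²) − D_R)/v_R².
√(D_R² + v_R²x²) = √(0.005142² + 0.005811² × 29.5²) = 0.1715; v_R² = 3.377e-05.
t = (0.1715 − 0.005142)/3.377e-05 = 4930 days.

4930 days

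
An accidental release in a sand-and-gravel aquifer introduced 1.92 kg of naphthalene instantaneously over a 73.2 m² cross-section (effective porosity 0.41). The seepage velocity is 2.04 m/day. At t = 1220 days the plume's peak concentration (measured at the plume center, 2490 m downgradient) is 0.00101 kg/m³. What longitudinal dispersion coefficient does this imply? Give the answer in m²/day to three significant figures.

At the plume center C_max = M/(n_e·A·√(4πDt)), so D = M²/(4πt·(n_e·A·C_max)²).
n_e·A·C_max = 0.41 × 73.2 × 0.00101 = 0.03031 kg/m.
D = 1.92²/(4π × 1220 × 0.03031²) = 0.262 m²/day.

0.262 m²/day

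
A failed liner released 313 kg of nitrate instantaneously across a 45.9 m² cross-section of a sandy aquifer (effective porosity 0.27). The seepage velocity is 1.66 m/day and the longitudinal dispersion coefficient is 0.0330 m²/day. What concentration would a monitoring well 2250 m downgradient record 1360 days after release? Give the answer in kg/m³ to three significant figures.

0.771 kg/m³

For an instantaneous plane source, C(x,t) = M/(n_e·A·√(4πDt)) · exp(−(x−vt)²/(4Dt)), with n_e·A the pore (flow) area.
Plume center vt = 1.66 × 1360 = 2257.6 m, so the well at 2250 m is 7.6 m upgradient of the peak.
√(4πDt) = 23.75 m, giving peak height M/(n_e·A·√(4πDt)) = 313/(0.27 × 45.9 × 23.75) = 1.063 kg/m³.
(x−vt)²/(4Dt) = (-7.6)²/(4 × 0.0330 × 1360) = 0.3217; exp(−0.3217) = 0.7249.
C = 1.063 × 0.7249 = 0.771 kg/m³.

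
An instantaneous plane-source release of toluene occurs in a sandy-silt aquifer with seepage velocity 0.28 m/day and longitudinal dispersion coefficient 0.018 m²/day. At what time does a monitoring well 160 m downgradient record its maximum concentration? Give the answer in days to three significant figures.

571 days

For the 1D instantaneous-source solution, setting ∂C/∂t = 0 at fixed x gives v²t² + 2Dt − x² = 0, so t = (√(D² + v²x²) − D)/v².
√(D² + v²x²) = √(0.018² + 0.28² × 160²) = 44.80; v² = 0.0784.
t = (44.80 − 0.018)/0.0784 = 571 days (vs. the pure-advection estimate x/v = 571 d).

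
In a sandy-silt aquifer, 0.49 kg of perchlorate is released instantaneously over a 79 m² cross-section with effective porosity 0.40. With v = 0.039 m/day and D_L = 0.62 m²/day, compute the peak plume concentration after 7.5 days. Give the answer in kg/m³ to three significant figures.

0.00203 kg/m³

The peak of an instantaneous 1D plume sits at x = vt; there the Gaussian factor is 1 and C_max = M/(n_e·A·√(4πDt)), where n_e·A is the pore area the mass is dissolved in.
√(4πDt) = √(4π × 0.62 × 7.5) = 7.644 m, so C_max = 0.49/(0.40 × 79 × 7.644) = 0.00203 kg/m³.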